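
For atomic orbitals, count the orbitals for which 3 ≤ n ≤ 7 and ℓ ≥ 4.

Work shell by shell — for each n, count the (ℓ, m_ℓ) pairs that satisfy ℓ ≥ 4:
n=5 → 9; n=6 → 20; n=7 → 33.
Total orbitals: 9 + 20 + 33 = 62.

62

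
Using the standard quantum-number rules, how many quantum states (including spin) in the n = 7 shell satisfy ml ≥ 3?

Go through l = 0, …, 6 (the values permitted for n = 7).
The (l, ml) pairs meeting ml ≥ 3 give: l=3 → 1; l=4 → 2; l=5 → 3; l=6 → 4.
Orbitals: 1 + 2 + 3 + 4 = 10. Each orbital carries two spin states, so 10 × 2 = 20 states.

20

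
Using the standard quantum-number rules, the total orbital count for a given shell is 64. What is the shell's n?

n² = 64 ⇒ n = 8.

n = 8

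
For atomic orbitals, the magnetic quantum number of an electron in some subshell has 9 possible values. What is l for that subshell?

l = 4 (g)

ml ranges over 2l+1 integers, so 2l+1 = 9 ⇒ l = 4.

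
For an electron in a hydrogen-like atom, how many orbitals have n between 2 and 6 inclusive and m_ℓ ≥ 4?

4

Work shell by shell — for each n, count the (ℓ, m_ℓ) pairs that satisfy m_ℓ ≥ 4:
n=5 → 1; n=6 → 3.
Total orbitals: 1 + 3 = 4.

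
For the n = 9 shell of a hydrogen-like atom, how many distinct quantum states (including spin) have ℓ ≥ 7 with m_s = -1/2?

32

The (ℓ, m_ℓ) pairs meeting ℓ ≥ 7 give: ℓ=7 → 15; ℓ=8 → 17.
Orbitals: 15 + 17 = 32. With m_s fixed to a single value there is one state per orbital, giving 32 states.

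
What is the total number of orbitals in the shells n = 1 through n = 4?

Shell n has n² orbitals: 1²=1 + 2²=4 + 3²=9 + 4²=16 = 30 orbitals.

30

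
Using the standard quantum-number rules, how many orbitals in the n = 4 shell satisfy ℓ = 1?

3

Contributions: ℓ=1 → 3.
Total orbitals: 3.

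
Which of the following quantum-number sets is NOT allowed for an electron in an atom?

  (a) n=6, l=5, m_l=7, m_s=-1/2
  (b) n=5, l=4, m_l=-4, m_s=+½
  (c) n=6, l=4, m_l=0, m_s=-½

(a) has |m_l| = 7 > l = 5, violating −l ≤ m_l ≤ l.
The remaining sets (b), (c) satisfy all four rules.

(a)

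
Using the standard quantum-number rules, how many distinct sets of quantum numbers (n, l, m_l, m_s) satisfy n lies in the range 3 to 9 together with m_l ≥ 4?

Count contributing orbitals for each principal shell:
n=5 → 1; n=6 → 3; n=7 → 6; n=8 → 10; n=9 → 15.
Orbitals: 1 + 3 + 6 + 10 + 15 = 35. Including both spin states (m_s = ±1/2) gives 2 × 35 = 70 states.

70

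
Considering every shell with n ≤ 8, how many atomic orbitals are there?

204

Total orbitals = 1² + 2² + 3² + 4² + 5² + 6² + 7² + 8² = 204.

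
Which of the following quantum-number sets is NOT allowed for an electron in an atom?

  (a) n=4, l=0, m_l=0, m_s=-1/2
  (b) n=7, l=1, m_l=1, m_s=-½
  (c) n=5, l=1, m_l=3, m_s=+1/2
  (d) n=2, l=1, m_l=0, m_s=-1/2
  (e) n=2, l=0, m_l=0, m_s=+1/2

(c) has |m_l| = 3 > l = 1, violating −l ≤ m_l ≤ l.
The remaining sets (a), (b), (d), (e) satisfy all four rules.

(c)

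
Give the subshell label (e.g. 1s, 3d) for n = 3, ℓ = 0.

ℓ = 0 corresponds to the letter 's', so the subshell is 3s.

3s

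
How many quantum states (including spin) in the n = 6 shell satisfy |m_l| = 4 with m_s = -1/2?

4

For n = 6, l ranges over 0 … 5.
Orbitals with |m_l| = 4, by l: l=4 → 2; l=5 → 2.
Orbitals: 2 + 2 = 4. With m_s fixed to a single value there is one state per orbital, giving 4 states.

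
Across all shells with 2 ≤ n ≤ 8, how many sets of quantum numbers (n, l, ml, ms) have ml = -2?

42

For each n in the range, tally the orbitals obeying ml = -2:
n=3 → 1; n=4 → 2; n=5 → 3; n=6 → 4; n=7 → 5; n=8 → 6.
Orbitals: 1 + 2 + 3 + 4 + 5 + 6 = 21. Including both spin states (ms = ±1/2) gives 2 × 21 = 42 states.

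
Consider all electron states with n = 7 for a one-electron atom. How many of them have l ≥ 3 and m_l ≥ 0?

44

With n = 7 the allowed l are 0, 1, …, 6.
Contributions: l=3 → 4; l=4 → 5; l=5 → 6; l=6 → 7.
Orbitals: 4 + 5 + 6 + 7 = 22. Each orbital carries two spin states, so 22 × 2 = 44 states.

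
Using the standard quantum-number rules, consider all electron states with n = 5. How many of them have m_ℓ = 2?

6

For n = 5, ℓ ranges over 0 … 4.
The (ℓ, m_ℓ) pairs meeting m_ℓ = 2 give: ℓ=2 → 1; ℓ=3 → 1; ℓ=4 → 1.
Orbitals: 1 + 1 + 1 = 3. Each orbital carries two spin states, so 3 × 2 = 6 states.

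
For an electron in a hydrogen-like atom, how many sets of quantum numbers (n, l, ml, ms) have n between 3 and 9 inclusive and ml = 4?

Work shell by shell — for each n, count the (l, ml) pairs that satisfy ml = 4:
n=5 → 1; n=6 → 2; n=7 → 3; n=8 → 4; n=9 → 5.
Orbitals: 1 + 2 + 3 + 4 + 5 = 15. Including both spin states (ms = ±1/2) gives 2 × 15 = 30 states.

30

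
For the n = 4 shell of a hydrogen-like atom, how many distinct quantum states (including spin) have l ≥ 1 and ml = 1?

With n = 4 the allowed l are 0, 1, …, 3.
The (l, ml) pairs meeting l ≥ 1 and ml = 1 give: l=1 → 1; l=2 → 1; l=3 → 1.
Orbitals: 1 + 1 + 1 = 3. Each orbital carries two spin states, so 3 × 2 = 6 states.

6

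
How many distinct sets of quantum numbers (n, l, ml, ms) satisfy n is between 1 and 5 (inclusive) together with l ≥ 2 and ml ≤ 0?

44

Treat each shell separately and count matching orbitals:
n=3 → 3; n=4 → 7; n=5 → 12.
Orbitals: 3 + 7 + 12 = 22. Including both spin states (ms = ±1/2) gives 2 × 22 = 44 states.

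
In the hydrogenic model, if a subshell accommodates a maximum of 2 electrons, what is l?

l = 0

2(2l+1) = 2 ⇒ 2l+1 = 1 ⇒ l = 0.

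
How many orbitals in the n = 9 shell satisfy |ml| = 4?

Contributions: l=4 → 2; l=5 → 2; l=6 → 2; l=7 → 2; l=8 → 2.
Total orbitals: 2 + 2 + 2 + 2 + 2 = 10.

10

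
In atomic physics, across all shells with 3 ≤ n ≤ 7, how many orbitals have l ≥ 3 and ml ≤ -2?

Count contributing orbitals for each principal shell:
n=4 → 2; n=5 → 5; n=6 → 9; n=7 → 14.
Total orbitals: 2 + 5 + 9 + 14 = 30.

30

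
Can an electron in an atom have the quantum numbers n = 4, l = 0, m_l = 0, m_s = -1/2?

n = 4 is a positive integer. l = 0 satisfies 0 ≤ l ≤ n−1 = 3. m_l = 0 lies in the range −l … +l (here 0). m_s = -1/2 is one of ±1/2.
All four constraints are satisfied.

Valid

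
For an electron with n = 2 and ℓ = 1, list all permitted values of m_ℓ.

m_ℓ takes every integer from −ℓ to +ℓ. With ℓ = 1 that gives the 3 values -1, 0, 1.

-1, 0, 1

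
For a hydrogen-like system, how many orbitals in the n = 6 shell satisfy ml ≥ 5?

The n = 6 shell has l = 0 through 5; check each.
Per l-value: l=5 → 1.
Total orbitals: 1.

1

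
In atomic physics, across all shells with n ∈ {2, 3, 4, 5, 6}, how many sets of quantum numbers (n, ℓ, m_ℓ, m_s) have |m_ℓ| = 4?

Go shell by shell, enumerating (ℓ, m_ℓ) with |m_ℓ| = 4:
n=5 → 2; n=6 → 4.
Orbitals: 2 + 4 = 6. Including both spin states (m_s = ±1/2) gives 2 × 6 = 12 states.

12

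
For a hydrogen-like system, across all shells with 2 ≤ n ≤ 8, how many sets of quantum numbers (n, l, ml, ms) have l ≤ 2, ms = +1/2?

Per-shell orbital counts meeting the constraint:
n=2 → 4; n=3 → 9; n=4 → 9; n=5 → 9; n=6 → 9; n=7 → 9; n=8 → 9.
Orbitals: 4 + 9 + 9 + 9 + 9 + 9 + 9 = 58. With ms fixed to +1/2 there is one state per orbital, so 58 states.

58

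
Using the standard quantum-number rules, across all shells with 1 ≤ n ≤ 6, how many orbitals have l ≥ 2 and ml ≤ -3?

Treat each shell separately and count matching orbitals:
n=4 → 1; n=5 → 3; n=6 → 6.
Total orbitals: 1 + 3 + 6 = 10.

10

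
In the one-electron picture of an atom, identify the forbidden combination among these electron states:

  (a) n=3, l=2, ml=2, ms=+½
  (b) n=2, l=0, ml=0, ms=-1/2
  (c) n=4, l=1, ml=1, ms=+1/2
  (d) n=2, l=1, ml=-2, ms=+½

(d) has |ml| = 2 > l = 1, violating −l ≤ ml ≤ l.
The remaining sets (a), (b), (c) satisfy all four rules.

(d)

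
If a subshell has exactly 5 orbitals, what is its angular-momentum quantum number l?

l = 2

2l+1 = 5 gives l = 2.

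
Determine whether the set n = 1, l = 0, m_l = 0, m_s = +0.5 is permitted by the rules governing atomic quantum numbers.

n = 1 is a positive integer. l = 0 satisfies 0 ≤ l ≤ n−1 = 0. m_l = 0 lies in the range −l … +l (here 0). m_s = +1/2 is one of ±1/2.
All four constraints are satisfied.

Allowed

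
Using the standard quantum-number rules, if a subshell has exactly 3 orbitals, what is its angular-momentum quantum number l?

2l+1 = 3 gives l = 1.

l = 1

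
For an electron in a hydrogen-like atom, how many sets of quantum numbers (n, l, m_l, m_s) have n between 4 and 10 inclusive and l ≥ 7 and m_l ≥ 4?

Work shell by shell — for each n, count the (l, m_l) pairs that satisfy l ≥ 7 and m_l ≥ 4:
n=8 → 4; n=9 → 9; n=10 → 15.
Orbitals: 4 + 9 + 15 = 28. Including both spin states (m_s = ±1/2) gives 2 × 28 = 56 states.

56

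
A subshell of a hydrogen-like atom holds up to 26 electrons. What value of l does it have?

l = 6 (i)

2(2l+1) = 26 ⇒ 2l+1 = 13 ⇒ l = 6.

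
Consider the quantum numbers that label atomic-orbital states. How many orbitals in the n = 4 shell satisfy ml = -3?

The n = 4 shell has l = 0 through 3; check each.
Orbitals with ml = -3, by l: l=3 → 1.
Total orbitals: 1.

1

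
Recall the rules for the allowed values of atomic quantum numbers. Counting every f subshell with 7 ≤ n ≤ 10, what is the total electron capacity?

56

An f subshell (l = 3) exists for every n ≥ 4, so shells n = 7, 8, 9, 10 each contribute one — 4 subshells.
Since each f subshell holds 2(2·3+1) = 14 electrons, the total is 4 × 14 = 56.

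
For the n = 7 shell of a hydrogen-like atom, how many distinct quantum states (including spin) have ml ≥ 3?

20

Go through l = 0, …, 6 (the values permitted for n = 7).
Per l-value: l=3 → 1; l=4 → 2; l=5 → 3; l=6 → 4.
Orbitals: 1 + 2 + 3 + 4 = 10. Each orbital carries two spin states, so 10 × 2 = 20 states.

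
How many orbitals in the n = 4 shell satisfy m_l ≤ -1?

6

For n = 4, l ranges over 0 … 3.
The (l, m_l) pairs meeting m_l ≤ -1 give: l=1 → 1; l=2 → 2; l=3 → 3.
Total orbitals: 1 + 2 + 3 = 6.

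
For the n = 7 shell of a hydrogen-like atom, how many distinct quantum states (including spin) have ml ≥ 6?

2

With n = 7 the allowed l are 0, 1, …, 6.
Contributions: l=6 → 1.
Orbitals: 1. Each orbital carries two spin states, so 1 × 2 = 2 states.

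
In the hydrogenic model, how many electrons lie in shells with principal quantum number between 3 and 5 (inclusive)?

100

Shell n has n² orbitals: 3²=9 + 4²=16 + 5²=25 = 50 orbitals.
Two spin states per orbital: 2 × 50 = 100 electrons.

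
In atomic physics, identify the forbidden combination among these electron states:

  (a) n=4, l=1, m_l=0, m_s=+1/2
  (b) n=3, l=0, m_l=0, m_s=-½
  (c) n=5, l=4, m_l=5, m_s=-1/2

(c)

(c) has |m_l| = 5 > l = 4, violating −l ≤ m_l ≤ l.
The remaining sets (a), (b) satisfy all four rules.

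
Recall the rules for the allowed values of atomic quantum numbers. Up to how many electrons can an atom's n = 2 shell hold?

A shell holds 2n² electrons: 2 × 2² = 2 × 4 = 8.

8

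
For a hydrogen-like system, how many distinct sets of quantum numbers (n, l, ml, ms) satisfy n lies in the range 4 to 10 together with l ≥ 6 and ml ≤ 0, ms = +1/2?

For each n in the range, tally the orbitals obeying l ≥ 6 and ml ≤ 0:
n=7 → 7; n=8 → 15; n=9 → 24; n=10 → 34.
Orbitals: 7 + 15 + 24 + 34 = 80. With ms fixed to +1/2 there is one state per orbital, so 80 states.

80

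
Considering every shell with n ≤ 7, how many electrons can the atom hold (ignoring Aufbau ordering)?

Total orbitals = 1² + 2² + 3² + 4² + 5² + 6² + 7² = 140. Doubling for spin gives 280 electrons.

280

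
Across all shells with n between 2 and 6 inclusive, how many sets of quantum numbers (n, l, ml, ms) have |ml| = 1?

Work shell by shell — for each n, count the (l, ml) pairs that satisfy |ml| = 1:
n=2 → 2; n=3 → 4; n=4 → 6; n=5 → 8; n=6 → 10.
Orbitals: 2 + 4 + 6 + 8 + 10 = 30. Including both spin states (ms = ±1/2) gives 2 × 30 = 60 states.

60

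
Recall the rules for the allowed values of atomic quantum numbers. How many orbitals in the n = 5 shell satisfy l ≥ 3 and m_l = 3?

With n = 5 the allowed l are 0, 1, …, 4.
Orbitals with l ≥ 3 and m_l = 3, by l: l=3 → 1; l=4 → 1.
Total orbitals: 1 + 1 = 2.

2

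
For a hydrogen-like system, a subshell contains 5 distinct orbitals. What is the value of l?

2l+1 = 5 gives l = 2.

l = 2 (d)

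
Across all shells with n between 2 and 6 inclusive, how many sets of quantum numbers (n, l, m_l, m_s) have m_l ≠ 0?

Count contributing orbitals for each principal shell:
n=2 → 2; n=3 → 6; n=4 → 12; n=5 → 20; n=6 → 30.
Orbitals: 2 + 6 + 12 + 20 + 30 = 70. Including both spin states (m_s = ±1/2) gives 2 × 70 = 140 states.

140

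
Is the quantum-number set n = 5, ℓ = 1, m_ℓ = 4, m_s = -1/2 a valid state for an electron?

Not allowed

The magnetic quantum number must satisfy −ℓ ≤ m_ℓ ≤ ℓ. With ℓ = 1, m_ℓ can only be -1, 0, 1, so m_ℓ = 4 is forbidden.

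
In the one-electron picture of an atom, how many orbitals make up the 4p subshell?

3

A subshell has 2l+1 orbitals; with l = 1, that's 3.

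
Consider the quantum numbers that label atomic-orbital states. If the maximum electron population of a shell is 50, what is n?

2n² = 50 ⇒ n² = 25 ⇒ n = 5.

n = 5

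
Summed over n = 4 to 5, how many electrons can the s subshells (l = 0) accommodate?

An s subshell (l = 0) exists for every n ≥ 1, so shells n = 4, 5 each contribute one — 2 subshells.
Since each s subshell holds 2(2·0+1) = 2 electrons, the total is 2 × 2 = 4.

4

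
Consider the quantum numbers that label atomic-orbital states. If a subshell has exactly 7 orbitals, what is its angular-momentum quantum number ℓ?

2ℓ+1 = 7 gives ℓ = 3.

ℓ = 3 (f)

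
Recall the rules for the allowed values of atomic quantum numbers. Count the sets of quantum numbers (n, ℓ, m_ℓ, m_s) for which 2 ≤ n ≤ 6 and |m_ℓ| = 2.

Go shell by shell, enumerating (ℓ, m_ℓ) with |m_ℓ| = 2:
n=3 → 2; n=4 → 4; n=5 → 6; n=6 → 8.
Orbitals: 2 + 4 + 6 + 8 = 20. Including both spin states (m_s = ±1/2) gives 2 × 20 = 40 states.

40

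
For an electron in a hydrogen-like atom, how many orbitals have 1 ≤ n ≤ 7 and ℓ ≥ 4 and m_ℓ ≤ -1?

Count contributing orbitals for each principal shell:
n=5 → 4; n=6 → 9; n=7 → 15.
Total orbitals: 4 + 9 + 15 = 28.

28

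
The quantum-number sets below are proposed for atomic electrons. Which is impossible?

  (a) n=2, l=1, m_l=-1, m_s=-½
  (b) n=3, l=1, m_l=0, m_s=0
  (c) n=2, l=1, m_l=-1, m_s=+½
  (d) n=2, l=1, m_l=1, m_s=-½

(b) has m_s = 0, but an electron's spin must be ±1/2.
The remaining sets (a), (c), (d) satisfy all four rules.

(b)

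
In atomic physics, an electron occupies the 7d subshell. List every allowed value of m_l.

-2, -1, 0, 1, 2

The 7d subshell has l = 2, and m_l takes every integer from −l to +l. With l = 2 that gives the 5 values -2, -1, 0, 1, 2.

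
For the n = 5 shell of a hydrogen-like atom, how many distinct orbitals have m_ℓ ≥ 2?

Go through ℓ = 0, …, 4 (the values permitted for n = 5).
Per ℓ-value: ℓ=2 → 1; ℓ=3 → 2; ℓ=4 → 3.
Total orbitals: 1 + 2 + 3 = 6.

6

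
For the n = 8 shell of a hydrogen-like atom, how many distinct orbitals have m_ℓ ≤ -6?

3

For n = 8, ℓ ranges over 0 … 7.
Contributions: ℓ=6 → 1; ℓ=7 → 2.
Total orbitals: 1 + 2 = 3.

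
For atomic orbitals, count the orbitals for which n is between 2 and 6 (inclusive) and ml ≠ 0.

For each n in the range, tally the orbitals obeying ml ≠ 0:
n=2 → 2; n=3 → 6; n=4 → 12; n=5 → 20; n=6 → 30.
Total orbitals: 2 + 6 + 12 + 20 + 30 = 70.

70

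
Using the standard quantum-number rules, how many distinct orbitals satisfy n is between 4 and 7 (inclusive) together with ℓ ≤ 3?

64

For each n in the range, tally the orbitals obeying ℓ ≤ 3:
n=4 → 16; n=5 → 16; n=6 → 16; n=7 → 16.
Total orbitals: 16 + 16 + 16 + 16 = 64.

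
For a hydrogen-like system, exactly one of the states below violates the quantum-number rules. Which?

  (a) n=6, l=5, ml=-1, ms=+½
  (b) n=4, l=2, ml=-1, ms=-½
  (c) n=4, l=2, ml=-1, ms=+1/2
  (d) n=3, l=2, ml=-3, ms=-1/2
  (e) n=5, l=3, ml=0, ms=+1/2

(d) has |ml| = 3 > l = 2, violating −l ≤ ml ≤ l.
The remaining sets (a), (b), (c), (e) satisfy all four rules.

(d)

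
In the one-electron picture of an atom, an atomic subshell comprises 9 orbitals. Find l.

2l+1 = 9 gives l = 4.

l = 4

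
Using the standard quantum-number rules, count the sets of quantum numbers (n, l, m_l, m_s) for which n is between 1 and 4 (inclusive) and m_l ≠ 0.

Work shell by shell — for each n, count the (l, m_l) pairs that satisfy m_l ≠ 0:
n=2 → 2; n=3 → 6; n=4 → 12.
Orbitals: 2 + 6 + 12 = 20. Including both spin states (m_s = ±1/2) gives 2 × 20 = 40 states.

40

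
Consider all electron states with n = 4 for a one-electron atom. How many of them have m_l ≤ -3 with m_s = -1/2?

Go through l = 0, …, 3 (the values permitted for n = 4).
Per l-value: l=3 → 1.
Orbitals: 1. With m_s fixed to a single value there is one state per orbital, giving 1 state.

1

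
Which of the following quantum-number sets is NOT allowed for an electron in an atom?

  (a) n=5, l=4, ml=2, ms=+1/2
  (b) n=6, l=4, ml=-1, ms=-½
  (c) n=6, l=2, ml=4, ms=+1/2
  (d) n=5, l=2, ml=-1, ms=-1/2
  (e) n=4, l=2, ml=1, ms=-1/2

(c)

(c) has |ml| = 4 > l = 2, violating −l ≤ ml ≤ l.
The remaining sets (a), (b), (d), (e) satisfy all four rules.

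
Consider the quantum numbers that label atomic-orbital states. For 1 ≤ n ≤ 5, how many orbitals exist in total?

Total orbitals = 1² + 2² + 3² + 4² + 5² = 55.

55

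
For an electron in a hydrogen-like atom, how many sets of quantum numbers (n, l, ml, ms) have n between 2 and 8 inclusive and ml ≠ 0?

Per-shell orbital counts meeting the constraint:
n=2 → 2; n=3 → 6; n=4 → 12; n=5 → 20; n=6 → 30; n=7 → 42; n=8 → 56.
Orbitals: 2 + 6 + 12 + 20 + 30 + 42 + 56 = 168. Including both spin states (ms = ±1/2) gives 2 × 168 = 336 states.

336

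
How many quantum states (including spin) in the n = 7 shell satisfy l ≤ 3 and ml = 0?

8

For n = 7, l ranges over 0 … 6.
Contributions: l=0 → 1; l=1 → 1; l=2 → 1; l=3 → 1.
Orbitals: 1 + 1 + 1 + 1 = 4. Each orbital carries two spin states, so 4 × 2 = 8 states.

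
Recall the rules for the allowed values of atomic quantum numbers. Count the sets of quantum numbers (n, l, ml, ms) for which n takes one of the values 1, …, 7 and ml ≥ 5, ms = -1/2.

4

Per-shell orbital counts meeting the constraint:
n=6 → 1; n=7 → 3.
Orbitals: 1 + 3 = 4. With ms fixed to -1/2 there is one state per orbital, so 4 states.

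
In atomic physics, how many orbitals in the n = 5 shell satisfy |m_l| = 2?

The (l, m_l) pairs meeting |m_l| = 2 give: l=2 → 2; l=3 → 2; l=4 → 2.
Total orbitals: 2 + 2 + 2 = 6.

6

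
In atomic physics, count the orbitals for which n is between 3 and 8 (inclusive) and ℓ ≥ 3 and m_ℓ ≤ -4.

Per-shell orbital counts meeting the constraint:
n=5 → 1; n=6 → 3; n=7 → 6; n=8 → 10.
Total orbitals: 1 + 3 + 6 + 10 = 20.

20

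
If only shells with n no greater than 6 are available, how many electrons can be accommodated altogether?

182

Total orbitals = 1² + 2² + 3² + 4² + 5² + 6² = 91. Doubling for spin gives 182 electrons.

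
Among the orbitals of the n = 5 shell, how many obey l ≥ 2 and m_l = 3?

For n = 5, l ranges over 0 … 4.
Per l-value: l=3 → 1; l=4 → 1.
Total orbitals: 1 + 1 = 2.

2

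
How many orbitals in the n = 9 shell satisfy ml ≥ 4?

15

For n = 9, l ranges over 0 … 8.
Contributions: l=4 → 1; l=5 → 2; l=6 → 3; l=7 → 4; l=8 → 5.
Total orbitals: 1 + 2 + 3 + 4 + 5 = 15.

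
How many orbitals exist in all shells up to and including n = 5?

Total orbitals = 1² + 2² + 3² + 4² + 5² = 55.

55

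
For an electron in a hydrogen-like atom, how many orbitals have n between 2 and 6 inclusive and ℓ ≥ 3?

50

Treat each shell separately and count matching orbitals:
n=4 → 7; n=5 → 16; n=6 → 27.
Total orbitals: 7 + 16 + 27 = 50.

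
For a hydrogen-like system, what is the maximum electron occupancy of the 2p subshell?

A subshell with ℓ = 1 has 2ℓ+1 = 3 orbitals, each holding 2 electrons (spin ±1/2), so 3 × 2 = 6.

6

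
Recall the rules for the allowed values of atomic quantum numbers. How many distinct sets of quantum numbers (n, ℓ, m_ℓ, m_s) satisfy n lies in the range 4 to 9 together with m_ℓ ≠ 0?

464

Per-shell orbital counts meeting the constraint:
n=4 → 12; n=5 → 20; n=6 → 30; n=7 → 42; n=8 → 56; n=9 → 72.
Orbitals: 12 + 20 + 30 + 42 + 56 + 72 = 232. Including both spin states (m_s = ±1/2) gives 2 × 232 = 464 states.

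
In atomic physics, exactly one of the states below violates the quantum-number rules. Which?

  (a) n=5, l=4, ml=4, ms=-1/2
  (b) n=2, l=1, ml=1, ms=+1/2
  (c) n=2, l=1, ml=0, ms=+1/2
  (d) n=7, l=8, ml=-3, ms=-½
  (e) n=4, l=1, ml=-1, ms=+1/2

(d) has l = 8 ≥ n = 7, violating 0 ≤ l ≤ n−1.
The remaining sets (a), (b), (c), (e) satisfy all four rules.

(d)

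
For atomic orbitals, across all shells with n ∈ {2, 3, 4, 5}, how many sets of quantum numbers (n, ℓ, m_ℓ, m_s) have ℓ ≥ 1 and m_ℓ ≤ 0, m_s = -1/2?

30

Work shell by shell — for each n, count the (ℓ, m_ℓ) pairs that satisfy ℓ ≥ 1 and m_ℓ ≤ 0:
n=2 → 2; n=3 → 5; n=4 → 9; n=5 → 14.
Orbitals: 2 + 5 + 9 + 14 = 30. With m_s fixed to -1/2 there is one state per orbital, so 30 states.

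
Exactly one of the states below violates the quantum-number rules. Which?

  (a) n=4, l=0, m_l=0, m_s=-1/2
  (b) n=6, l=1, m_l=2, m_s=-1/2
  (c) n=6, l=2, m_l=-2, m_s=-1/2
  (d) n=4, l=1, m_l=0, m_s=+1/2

(b) has |m_l| = 2 > l = 1, violating −l ≤ m_l ≤ l.
The remaining sets (a), (c), (d) satisfy all four rules.

(b)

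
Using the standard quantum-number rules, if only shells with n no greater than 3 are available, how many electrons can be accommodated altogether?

28

Total orbitals = 1² + 2² + 3² = 14. Doubling for spin gives 28 electrons.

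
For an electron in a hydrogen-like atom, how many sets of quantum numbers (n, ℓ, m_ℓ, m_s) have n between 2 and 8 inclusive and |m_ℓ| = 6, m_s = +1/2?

6

Count contributing orbitals for each principal shell:
n=7 → 2; n=8 → 4.
Orbitals: 2 + 4 = 6. With m_s fixed to +1/2 there is one state per orbital, so 6 states.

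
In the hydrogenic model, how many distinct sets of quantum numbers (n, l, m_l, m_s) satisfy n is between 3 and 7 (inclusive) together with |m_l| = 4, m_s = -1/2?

12

Work shell by shell — for each n, count the (l, m_l) pairs that satisfy |m_l| = 4:
n=5 → 2; n=6 → 4; n=7 → 6.
Orbitals: 2 + 4 + 6 = 12. With m_s fixed to -1/2 there is one state per orbital, so 12 states.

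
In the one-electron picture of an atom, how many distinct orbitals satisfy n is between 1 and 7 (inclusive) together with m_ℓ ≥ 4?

Work shell by shell — for each n, count the (ℓ, m_ℓ) pairs that satisfy m_ℓ ≥ 4:
n=5 → 1; n=6 → 3; n=7 → 6.
Total orbitals: 1 + 3 + 6 = 10.

10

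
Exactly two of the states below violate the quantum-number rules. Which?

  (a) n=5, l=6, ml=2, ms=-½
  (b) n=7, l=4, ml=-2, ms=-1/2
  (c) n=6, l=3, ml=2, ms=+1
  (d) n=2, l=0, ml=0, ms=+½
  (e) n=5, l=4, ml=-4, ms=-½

(a) and (c)

(a) has l = 6 ≥ n = 5, violating 0 ≤ l ≤ n−1.
(c) has ms = +1, but an electron's spin must be ±1/2.
The remaining sets (b), (d), (e) satisfy all four rules.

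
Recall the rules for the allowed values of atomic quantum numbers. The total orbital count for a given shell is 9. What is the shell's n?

n² = 9 ⇒ n = 3.

n = 3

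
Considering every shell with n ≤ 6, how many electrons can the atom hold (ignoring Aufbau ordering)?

Total orbitals = 1² + 2² + 3² + 4² + 5² + 6² = 91. Doubling for spin gives 182 electrons.

182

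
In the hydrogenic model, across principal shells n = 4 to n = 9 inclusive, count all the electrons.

Shell n has n² orbitals: 4²=16 + 5²=25 + 6²=36 + 7²=49 + 8²=64 + 9²=81 = 271 orbitals.
Two spin states per orbital: 2 × 271 = 542 electrons.

542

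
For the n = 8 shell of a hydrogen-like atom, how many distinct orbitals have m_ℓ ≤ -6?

Orbitals with m_ℓ ≤ -6, by ℓ: ℓ=6 → 1; ℓ=7 → 2.
Total orbitals: 1 + 2 = 3.

3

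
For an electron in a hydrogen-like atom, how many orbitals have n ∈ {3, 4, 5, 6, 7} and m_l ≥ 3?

For each n in the range, tally the orbitals obeying m_l ≥ 3:
n=4 → 1; n=5 → 3; n=6 → 6; n=7 → 10.
Total orbitals: 1 + 3 + 6 + 10 = 20.

20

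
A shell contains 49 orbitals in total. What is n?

n² = 49 ⇒ n = 7.

n = 7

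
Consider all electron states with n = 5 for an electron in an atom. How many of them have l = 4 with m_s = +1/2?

9

With n = 5 the allowed l are 0, 1, …, 4.
Per l-value: l=4 → 9.
Orbitals: 9. With m_s fixed to a single value there is one state per orbital, giving 9 states.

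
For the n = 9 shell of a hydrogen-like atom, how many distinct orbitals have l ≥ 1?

80

Orbitals with l ≥ 1, by l: l=1 → 3; l=2 → 5; l=3 → 7; l=4 → 9; l=5 → 11; l=6 → 13; l=7 → 15; l=8 → 17.
Total orbitals: 3 + 5 + 7 + 9 + 11 + 13 + 15 + 17 = 80.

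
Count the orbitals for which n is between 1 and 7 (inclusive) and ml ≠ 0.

Work shell by shell — for each n, count the (l, ml) pairs that satisfy ml ≠ 0:
n=2 → 2; n=3 → 6; n=4 → 12; n=5 → 20; n=6 → 30; n=7 → 42.
Total orbitals: 2 + 6 + 12 + 20 + 30 + 42 = 112.

112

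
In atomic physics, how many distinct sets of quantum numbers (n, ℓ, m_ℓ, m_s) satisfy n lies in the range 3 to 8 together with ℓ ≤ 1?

Go shell by shell, enumerating (ℓ, m_ℓ) with ℓ ≤ 1:
n=3 → 4; n=4 → 4; n=5 → 4; n=6 → 4; n=7 → 4; n=8 → 4.
Orbitals: 4 + 4 + 4 + 4 + 4 + 4 = 24. Including both spin states (m_s = ±1/2) gives 2 × 24 = 48 states.

48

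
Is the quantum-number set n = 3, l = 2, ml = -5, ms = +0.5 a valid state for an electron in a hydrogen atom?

Not allowed

The magnetic quantum number must satisfy −l ≤ ml ≤ l. With l = 2, ml can only be -2, -1, 0, 1, 2, so ml = -5 is forbidden.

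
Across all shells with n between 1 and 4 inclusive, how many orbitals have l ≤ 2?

23

Per-shell orbital counts meeting the constraint:
n=1 → 1; n=2 → 4; n=3 → 9; n=4 → 9.
Total orbitals: 1 + 4 + 9 + 9 = 23.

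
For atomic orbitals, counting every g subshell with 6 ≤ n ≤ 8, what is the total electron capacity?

54

A g subshell (l = 4) exists for every n ≥ 5, so shells n = 6, 7, 8 each contribute one — 3 subshells.
Since each g subshell holds 2(2·4+1) = 18 electrons, the total is 3 × 18 = 54.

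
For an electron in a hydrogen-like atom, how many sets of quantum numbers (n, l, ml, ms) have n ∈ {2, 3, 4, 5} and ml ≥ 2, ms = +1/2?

10

Work shell by shell — for each n, count the (l, ml) pairs that satisfy ml ≥ 2:
n=3 → 1; n=4 → 3; n=5 → 6.
Orbitals: 1 + 3 + 6 = 10. With ms fixed to +1/2 there is one state per orbital, so 10 states.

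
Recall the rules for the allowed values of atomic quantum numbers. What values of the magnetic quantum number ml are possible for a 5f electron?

-3, -2, -1, 0, 1, 2, 3

The 5f subshell has l = 3, and ml takes every integer from −l to +l. With l = 3 that gives the 7 values -3, -2, -1, 0, 1, 2, 3.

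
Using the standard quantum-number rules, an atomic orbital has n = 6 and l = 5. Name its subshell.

l = 5 corresponds to the letter 'h', so the subshell is 6h.

6h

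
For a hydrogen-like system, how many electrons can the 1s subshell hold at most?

A subshell with ℓ = 0 has 2ℓ+1 = 1 orbital, each holding 2 electrons (spin ±1/2), so 1 × 2 = 2.

2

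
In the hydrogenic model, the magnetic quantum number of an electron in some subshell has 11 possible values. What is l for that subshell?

m_l ranges over 2l+1 integers, so 2l+1 = 11 ⇒ l = 5.

l = 5 (h)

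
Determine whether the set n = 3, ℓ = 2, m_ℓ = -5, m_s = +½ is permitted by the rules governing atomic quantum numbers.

No

The magnetic quantum number must satisfy −ℓ ≤ m_ℓ ≤ ℓ. With ℓ = 2, m_ℓ can only be -2, -1, 0, 1, 2, so m_ℓ = -5 is forbidden.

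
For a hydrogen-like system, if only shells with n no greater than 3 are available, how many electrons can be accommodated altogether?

28

Total orbitals = 1² + 2² + 3² = 14. Doubling for spin gives 28 electrons.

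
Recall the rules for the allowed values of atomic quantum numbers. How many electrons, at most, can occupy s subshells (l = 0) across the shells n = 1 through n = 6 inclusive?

An s subshell (l = 0) exists for every n ≥ 1, so shells n = 1, 2, 3, 4, 5, 6 each contribute one — 6 subshells.
Since each s subshell holds 2(2·0+1) = 2 electrons, the total is 6 × 2 = 12.

12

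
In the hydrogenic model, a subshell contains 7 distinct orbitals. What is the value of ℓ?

2ℓ+1 = 7 gives ℓ = 3.

ℓ = 3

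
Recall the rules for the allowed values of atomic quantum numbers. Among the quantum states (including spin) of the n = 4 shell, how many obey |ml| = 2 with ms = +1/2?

4

Go through l = 0, …, 3 (the values permitted for n = 4).
The (l, ml) pairs meeting |ml| = 2 give: l=2 → 2; l=3 → 2.
Orbitals: 2 + 2 = 4. With ms fixed to a single value there is one state per orbital, giving 4 states.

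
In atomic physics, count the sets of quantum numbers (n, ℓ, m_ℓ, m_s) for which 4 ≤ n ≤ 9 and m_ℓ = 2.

Count contributing orbitals for each principal shell:
n=4 → 2; n=5 → 3; n=6 → 4; n=7 → 5; n=8 → 6; n=9 → 7.
Orbitals: 2 + 3 + 4 + 5 + 6 + 7 = 27. Including both spin states (m_s = ±1/2) gives 2 × 27 = 54 states.

54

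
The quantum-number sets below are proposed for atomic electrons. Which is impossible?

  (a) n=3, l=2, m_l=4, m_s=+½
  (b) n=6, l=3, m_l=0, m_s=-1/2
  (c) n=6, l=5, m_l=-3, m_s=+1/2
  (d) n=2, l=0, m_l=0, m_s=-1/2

(a) has |m_l| = 4 > l = 2, violating −l ≤ m_l ≤ l.
The remaining sets (b), (c), (d) satisfy all four rules.

(a)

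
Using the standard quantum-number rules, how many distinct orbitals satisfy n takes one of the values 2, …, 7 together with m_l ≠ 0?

112

Per-shell orbital counts meeting the constraint:
n=2 → 2; n=3 → 6; n=4 → 12; n=5 → 20; n=6 → 30; n=7 → 42.
Total orbitals: 2 + 6 + 12 + 20 + 30 + 42 = 112.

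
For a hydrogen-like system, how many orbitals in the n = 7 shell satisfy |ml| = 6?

2

Go through l = 0, …, 6 (the values permitted for n = 7).
The (l, ml) pairs meeting |ml| = 6 give: l=6 → 2.
Total orbitals: 2.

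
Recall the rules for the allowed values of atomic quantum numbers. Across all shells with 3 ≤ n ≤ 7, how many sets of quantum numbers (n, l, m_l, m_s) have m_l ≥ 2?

For each n in the range, tally the orbitals obeying m_l ≥ 2:
n=3 → 1; n=4 → 3; n=5 → 6; n=6 → 10; n=7 → 15.
Orbitals: 1 + 3 + 6 + 10 + 15 = 35. Including both spin states (m_s = ±1/2) gives 2 × 35 = 70 states.

70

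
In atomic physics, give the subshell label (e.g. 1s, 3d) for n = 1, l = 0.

1s

l = 0 corresponds to the letter 's', so the subshell is 1s.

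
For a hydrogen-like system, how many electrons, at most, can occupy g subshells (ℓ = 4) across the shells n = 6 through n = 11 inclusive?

A g subshell (ℓ = 4) exists for every n ≥ 5, so shells n = 6, 7, 8, 9, 10, 11 each contribute one — 6 subshells.
Since each g subshell holds 2(2·4+1) = 18 electrons, the total is 6 × 18 = 108.

108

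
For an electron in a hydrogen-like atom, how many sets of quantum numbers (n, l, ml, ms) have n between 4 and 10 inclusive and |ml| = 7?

24

For each n in the range, tally the orbitals obeying |ml| = 7:
n=8 → 2; n=9 → 4; n=10 → 6.
Orbitals: 2 + 4 + 6 = 12. Including both spin states (ms = ±1/2) gives 2 × 12 = 24 states.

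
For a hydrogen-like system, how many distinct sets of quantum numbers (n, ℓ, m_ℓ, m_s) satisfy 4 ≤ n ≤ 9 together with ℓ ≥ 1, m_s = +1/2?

For each n in the range, tally the orbitals obeying ℓ ≥ 1:
n=4 → 15; n=5 → 24; n=6 → 35; n=7 → 48; n=8 → 63; n=9 → 80.
Orbitals: 15 + 24 + 35 + 48 + 63 + 80 = 265. With m_s fixed to +1/2 there is one state per orbital, so 265 states.

265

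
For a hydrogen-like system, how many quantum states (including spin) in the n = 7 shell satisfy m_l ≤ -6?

2

With n = 7 the allowed l are 0, 1, …, 6.
Per l-value: l=6 → 1.
Orbitals: 1. Each orbital carries two spin states, so 1 × 2 = 2 states.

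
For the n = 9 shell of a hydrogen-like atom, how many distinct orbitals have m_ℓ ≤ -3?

Go through ℓ = 0, …, 8 (the values permitted for n = 9).
Per ℓ-value: ℓ=3 → 1; ℓ=4 → 2; ℓ=5 → 3; ℓ=6 → 4; ℓ=7 → 5; ℓ=8 → 6.
Total orbitals: 1 + 2 + 3 + 4 + 5 + 6 = 21.

21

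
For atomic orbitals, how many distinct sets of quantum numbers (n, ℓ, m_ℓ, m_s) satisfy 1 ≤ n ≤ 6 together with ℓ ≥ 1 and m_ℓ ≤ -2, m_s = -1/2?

Treat each shell separately and count matching orbitals:
n=3 → 1; n=4 → 3; n=5 → 6; n=6 → 10.
Orbitals: 1 + 3 + 6 + 10 = 20. With m_s fixed to -1/2 there is one state per orbital, so 20 states.

20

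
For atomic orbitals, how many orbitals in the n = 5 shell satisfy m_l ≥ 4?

With n = 5 the allowed l are 0, 1, …, 4.
Orbitals with m_l ≥ 4, by l: l=4 → 1.
Total orbitals: 1.

1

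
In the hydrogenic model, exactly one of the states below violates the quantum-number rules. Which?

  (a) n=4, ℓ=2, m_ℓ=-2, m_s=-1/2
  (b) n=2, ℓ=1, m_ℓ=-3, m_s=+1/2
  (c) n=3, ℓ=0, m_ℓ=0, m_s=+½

(b)

(b) has |m_ℓ| = 3 > ℓ = 1, violating −ℓ ≤ m_ℓ ≤ ℓ.
The remaining sets (a), (c) satisfy all four rules.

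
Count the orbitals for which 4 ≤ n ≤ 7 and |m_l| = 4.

Work shell by shell — for each n, count the (l, m_l) pairs that satisfy |m_l| = 4:
n=5 → 2; n=6 → 4; n=7 → 6.
Total orbitals: 2 + 4 + 6 = 12.

12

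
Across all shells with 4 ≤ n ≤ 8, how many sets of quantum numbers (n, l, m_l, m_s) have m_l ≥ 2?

Treat each shell separately and count matching orbitals:
n=4 → 3; n=5 → 6; n=6 → 10; n=7 → 15; n=8 → 21.
Orbitals: 3 + 6 + 10 + 15 + 21 = 55. Including both spin states (m_s = ±1/2) gives 2 × 55 = 110 states.

110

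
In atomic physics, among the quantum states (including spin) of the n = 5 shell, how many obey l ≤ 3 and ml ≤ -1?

Go through l = 0, …, 4 (the values permitted for n = 5).
Contributions: l=1 → 1; l=2 → 2; l=3 → 3.
Orbitals: 1 + 2 + 3 = 6. Each orbital carries two spin states, so 6 × 2 = 12 states.

12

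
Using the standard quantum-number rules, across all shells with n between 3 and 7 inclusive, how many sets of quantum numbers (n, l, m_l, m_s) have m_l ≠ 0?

Count contributing orbitals for each principal shell:
n=3 → 6; n=4 → 12; n=5 → 20; n=6 → 30; n=7 → 42.
Orbitals: 6 + 12 + 20 + 30 + 42 = 110. Including both spin states (m_s = ±1/2) gives 2 × 110 = 220 states.

220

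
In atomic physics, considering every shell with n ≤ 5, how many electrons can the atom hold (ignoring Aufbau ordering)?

110

Total orbitals = 1² + 2² + 3² + 4² + 5² = 55. Doubling for spin gives 110 electrons.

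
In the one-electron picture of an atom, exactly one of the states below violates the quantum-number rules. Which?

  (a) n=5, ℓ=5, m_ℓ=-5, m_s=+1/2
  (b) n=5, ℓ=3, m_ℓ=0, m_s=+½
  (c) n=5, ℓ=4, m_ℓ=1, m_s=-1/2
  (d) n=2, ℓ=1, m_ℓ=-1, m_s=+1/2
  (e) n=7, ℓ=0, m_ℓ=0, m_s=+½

(a)

(a) has ℓ = 5 ≥ n = 5, violating 0 ≤ ℓ ≤ n−1.
The remaining sets (b), (c), (d), (e) satisfy all four rules.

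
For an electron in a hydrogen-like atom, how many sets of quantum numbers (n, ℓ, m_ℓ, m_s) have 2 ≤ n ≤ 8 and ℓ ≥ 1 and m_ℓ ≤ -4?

Count contributing orbitals for each principal shell:
n=5 → 1; n=6 → 3; n=7 → 6; n=8 → 10.
Orbitals: 1 + 3 + 6 + 10 = 20. Including both spin states (m_s = ±1/2) gives 2 × 20 = 40 states.

40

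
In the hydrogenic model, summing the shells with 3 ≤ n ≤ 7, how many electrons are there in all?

270

Shell n has n² orbitals: 3²=9 + 4²=16 + 5²=25 + 6²=36 + 7²=49 = 135 orbitals.
Two spin states per orbital: 2 × 135 = 270 electrons.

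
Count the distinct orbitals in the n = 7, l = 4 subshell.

9

A subshell has 2l+1 orbitals; with l = 4, that's 9.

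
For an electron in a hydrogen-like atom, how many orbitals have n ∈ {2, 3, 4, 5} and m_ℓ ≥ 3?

Per-shell orbital counts meeting the constraint:
n=4 → 1; n=5 → 3.
Total orbitals: 1 + 3 = 4.

4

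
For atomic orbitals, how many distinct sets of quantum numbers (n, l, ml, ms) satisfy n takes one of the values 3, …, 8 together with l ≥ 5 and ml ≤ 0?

80

Treat each shell separately and count matching orbitals:
n=6 → 6; n=7 → 13; n=8 → 21.
Orbitals: 6 + 13 + 21 = 40. Including both spin states (ms = ±1/2) gives 2 × 40 = 80 states.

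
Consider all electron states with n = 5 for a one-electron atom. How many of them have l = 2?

Go through l = 0, …, 4 (the values permitted for n = 5).
Per l-value: l=2 → 5.
Orbitals: 5. Each orbital carries two spin states, so 5 × 2 = 10 states.

10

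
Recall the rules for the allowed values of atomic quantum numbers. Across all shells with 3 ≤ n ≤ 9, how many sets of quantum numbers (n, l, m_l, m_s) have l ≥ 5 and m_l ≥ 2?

100

Per-shell orbital counts meeting the constraint:
n=6 → 4; n=7 → 9; n=8 → 15; n=9 → 22.
Orbitals: 4 + 9 + 15 + 22 = 50. Including both spin states (m_s = ±1/2) gives 2 × 50 = 100 states.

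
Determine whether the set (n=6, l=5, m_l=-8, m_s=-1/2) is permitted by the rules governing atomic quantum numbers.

Invalid

The magnetic quantum number must satisfy −l ≤ m_l ≤ l. With l = 5, m_l can only be -5, -4, -3, -2, -1, 0, 1, 2, 3, 4, 5, so m_l = -8 is forbidden.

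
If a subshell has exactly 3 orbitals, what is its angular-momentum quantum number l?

l = 1 (p)

2l+1 = 3 gives l = 1.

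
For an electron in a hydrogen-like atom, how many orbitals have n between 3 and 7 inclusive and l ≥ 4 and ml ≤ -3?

Count contributing orbitals for each principal shell:
n=5 → 2; n=6 → 5; n=7 → 9.
Total orbitals: 2 + 5 + 9 = 16.

16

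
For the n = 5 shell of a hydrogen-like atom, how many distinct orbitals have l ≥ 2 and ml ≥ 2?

6

The n = 5 shell has l = 0 through 4; check each.
Per l-value: l=2 → 1; l=3 → 2; l=4 → 3.
Total orbitals: 1 + 2 + 3 = 6.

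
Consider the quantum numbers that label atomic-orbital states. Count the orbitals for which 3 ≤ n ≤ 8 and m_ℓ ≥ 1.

For each n in the range, tally the orbitals obeying m_ℓ ≥ 1:
n=3 → 3; n=4 → 6; n=5 → 10; n=6 → 15; n=7 → 21; n=8 → 28.
Total orbitals: 3 + 6 + 10 + 15 + 21 + 28 = 83.

83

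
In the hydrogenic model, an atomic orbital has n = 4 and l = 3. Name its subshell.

l = 3 corresponds to the letter 'f', so the subshell is 4f.

4f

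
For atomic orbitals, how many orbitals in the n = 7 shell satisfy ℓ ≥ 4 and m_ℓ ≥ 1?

15

For n = 7, ℓ ranges over 0 … 6.
The (ℓ, m_ℓ) pairs meeting ℓ ≥ 4 and m_ℓ ≥ 1 give: ℓ=4 → 4; ℓ=5 → 5; ℓ=6 → 6.
Total orbitals: 4 + 5 + 6 = 15.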